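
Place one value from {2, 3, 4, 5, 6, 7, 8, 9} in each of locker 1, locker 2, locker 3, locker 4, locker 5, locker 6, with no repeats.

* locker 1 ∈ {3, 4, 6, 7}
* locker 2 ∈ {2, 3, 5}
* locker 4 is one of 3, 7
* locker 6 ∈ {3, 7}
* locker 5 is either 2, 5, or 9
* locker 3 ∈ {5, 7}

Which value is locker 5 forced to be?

locker 4 and locker 6 between them cover only {3, 7} — a naked pair. Remove those values from locker 1, locker 2, locker 3.
locker 3's domain is down to {5}, so locker 3 = 5. So locker 2, locker 5 can't be 5.
locker 2's domain is down to {2}, so locker 2 = 2. Strike 2 from locker 5.
So locker 5 = 9.

9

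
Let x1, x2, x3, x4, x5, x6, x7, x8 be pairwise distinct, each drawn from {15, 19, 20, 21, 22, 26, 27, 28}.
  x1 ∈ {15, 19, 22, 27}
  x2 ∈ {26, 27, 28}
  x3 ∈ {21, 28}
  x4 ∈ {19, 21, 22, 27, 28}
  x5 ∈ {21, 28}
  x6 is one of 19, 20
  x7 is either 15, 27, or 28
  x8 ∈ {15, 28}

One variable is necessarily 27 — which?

The 8 variables draw from only 8 values {15, 19, 20, 21, 22, 26, 27, 28}, so each is used; only x6 can be 20, hence x6 = 20.
The 7 still-open variables together cover exactly {15, 19, 21, 22, 26, 27, 28} — 7 values for 7 variables — and 26 appears only in x2's list, so x2 = 26.
The 2 variables x3 and x5 are confined to {21, 28}, which locks those values in; drop them from x4, x7, x8.
x8's domain is down to {15}, so x8 = 15. Strike 15 from x1, x7.
So 27 goes to x7.

x7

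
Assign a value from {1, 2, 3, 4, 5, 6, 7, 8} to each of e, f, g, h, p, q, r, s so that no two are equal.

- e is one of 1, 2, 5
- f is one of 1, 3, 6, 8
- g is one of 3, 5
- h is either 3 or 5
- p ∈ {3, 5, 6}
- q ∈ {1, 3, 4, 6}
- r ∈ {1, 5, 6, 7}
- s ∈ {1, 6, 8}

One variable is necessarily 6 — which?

p

The 8 variables draw from only 8 values {1, 2, 3, 4, 5, 6, 7, 8}, so each is used; only e can be 2, hence e = 2.
The 7 still-open variables draw from only 7 values {1, 3, 4, 5, 6, 7, 8}, so each is used; only q can be 4, hence q = 4.
Among the 6 still-open variables, 7 fits only r (and all 6 values in {1, 3, 5, 6, 7, 8} must be used), so r = 7.
The 2 variables g and h are confined to {3, 5}, which locks those values in; drop them from f, p.
So 6 goes to p.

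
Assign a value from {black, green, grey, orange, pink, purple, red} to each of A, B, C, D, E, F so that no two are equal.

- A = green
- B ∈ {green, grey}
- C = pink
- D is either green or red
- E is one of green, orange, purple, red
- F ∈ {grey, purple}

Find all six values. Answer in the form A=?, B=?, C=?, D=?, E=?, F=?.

A has just one choice, so A = green. Strike green from B, D, E.
That leaves B = grey. So F can't be grey.
C must be pink (only option left).
D has just one choice, so D = red. Strike red from E.
That leaves F = purple. Strike purple from E.
E has just one choice, so E = orange.

A=green, B=grey, C=pink, D=red, E=orange, F=purple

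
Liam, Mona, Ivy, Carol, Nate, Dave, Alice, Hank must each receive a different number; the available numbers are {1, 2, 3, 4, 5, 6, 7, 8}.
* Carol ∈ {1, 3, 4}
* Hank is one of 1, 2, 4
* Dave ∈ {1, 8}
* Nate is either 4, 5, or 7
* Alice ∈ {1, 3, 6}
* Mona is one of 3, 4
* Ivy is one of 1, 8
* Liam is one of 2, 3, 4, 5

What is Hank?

2

Among the 8 variables, 6 fits only Alice (and all 8 values in {1, 2, 3, 4, 5, 6, 7, 8} must be used), so Alice = 6.
The 7 still-open variables together cover exactly {1, 2, 3, 4, 5, 7, 8} — 7 values for 7 variables — and 7 appears only in Nate's list, so Nate = 7.
Among the 6 still-open variables, 5 fits only Liam (and all 6 values in {1, 2, 3, 4, 5, 8} must be used), so Liam = 5.
The 5 still-open variables together cover exactly {1, 2, 3, 4, 8} — 5 values for 5 variables — and 2 appears only in Hank's list, so Hank = 2.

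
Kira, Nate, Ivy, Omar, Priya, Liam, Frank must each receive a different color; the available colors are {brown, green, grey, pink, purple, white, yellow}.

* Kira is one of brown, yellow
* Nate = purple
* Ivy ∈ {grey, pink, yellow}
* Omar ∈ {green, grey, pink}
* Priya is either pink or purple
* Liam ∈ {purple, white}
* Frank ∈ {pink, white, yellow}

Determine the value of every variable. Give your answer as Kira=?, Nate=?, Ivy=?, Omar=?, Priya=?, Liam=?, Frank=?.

Nate has just one choice, so Nate = purple. So Priya, Liam can't be purple.
Priya must be pink (only option left). Eliminate pink elsewhere: Ivy, Omar, Frank.
Liam's domain is down to {white}, so Liam = white. So Frank can't be white.
Frank must be yellow (only option left). Remove yellow from Kira, Ivy.
Kira must be brown (only option left).
Ivy must be grey (only option left). Eliminate grey elsewhere: Omar.
Omar must be green (only option left).

Kira=brown, Nate=purple, Ivy=grey, Omar=green, Priya=pink, Liam=white, Frank=yellow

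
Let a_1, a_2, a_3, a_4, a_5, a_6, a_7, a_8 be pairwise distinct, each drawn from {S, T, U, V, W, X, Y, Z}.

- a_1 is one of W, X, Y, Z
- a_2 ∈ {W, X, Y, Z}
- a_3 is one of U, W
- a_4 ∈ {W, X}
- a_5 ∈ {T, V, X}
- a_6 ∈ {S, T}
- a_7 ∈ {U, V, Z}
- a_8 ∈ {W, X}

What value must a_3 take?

Among the 8 variables, S fits only a_6 (and all 8 values in {S, T, U, V, W, X, Y, Z} must be used), so a_6 = S.
Among the 7 still-open variables, T fits only a_5 (and all 7 values in {T, U, V, W, X, Y, Z} must be used), so a_5 = T.
Among the 6 still-open variables, V fits only a_7 (and all 6 values in {U, V, W, X, Y, Z} must be used), so a_7 = V.
The 5 still-open variables together cover exactly {U, W, X, Y, Z} — 5 values for 5 variables — and U appears only in a_3's list, so a_3 = U.

U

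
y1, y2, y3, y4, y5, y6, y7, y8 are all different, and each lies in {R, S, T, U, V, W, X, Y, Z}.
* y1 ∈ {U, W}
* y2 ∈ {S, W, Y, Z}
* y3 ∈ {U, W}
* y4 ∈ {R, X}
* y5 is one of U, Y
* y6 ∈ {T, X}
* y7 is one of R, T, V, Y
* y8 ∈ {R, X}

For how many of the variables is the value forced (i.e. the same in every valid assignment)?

3

y1 and y3 between them cover only {U, W} — a naked pair. Remove those values from y2, y5.
That leaves y5 = Y. Remove Y from y2, y7.
y4 and y8 between them cover only {R, X} — a naked pair. Remove those values from y6, y7.
y6's domain is down to {T}, so y6 = T. So y7 can't be T.
y7 has just one choice, so y7 = V.
Determined: y5=Y, y6=T, y7=V. The other variables each still have more than one consistent value. That makes 3.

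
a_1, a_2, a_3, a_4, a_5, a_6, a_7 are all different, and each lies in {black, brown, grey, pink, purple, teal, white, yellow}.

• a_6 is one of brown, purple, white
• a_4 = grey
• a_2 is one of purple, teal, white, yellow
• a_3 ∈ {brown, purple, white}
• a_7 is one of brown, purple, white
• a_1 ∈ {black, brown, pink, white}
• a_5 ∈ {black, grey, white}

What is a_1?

pink

a_4's domain is down to {grey}, so a_4 = grey. Eliminate grey elsewhere: a_5.
a_3, a_6, a_7 between them cover only {brown, purple, white} — a naked triple. Remove those values from a_1, a_2, a_5.
a_5's domain is down to {black}, so a_5 = black. Eliminate black elsewhere: a_1.
So a_1 = pink.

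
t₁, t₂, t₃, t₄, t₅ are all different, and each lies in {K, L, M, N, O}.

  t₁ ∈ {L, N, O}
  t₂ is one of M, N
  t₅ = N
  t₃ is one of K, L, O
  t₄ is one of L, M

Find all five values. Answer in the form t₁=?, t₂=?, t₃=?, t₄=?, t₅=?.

t₁=O, t₂=M, t₃=K, t₄=L, t₅=N

t₅ has just one choice, so t₅ = N. Remove N from t₁, t₂.
t₂ must be M (only option left). Remove M from t₄.
t₄'s domain is down to {L}, so t₄ = L. Strike L from t₁, t₃.
That leaves t₁ = O. Eliminate O elsewhere: t₃.
That leaves t₃ = K.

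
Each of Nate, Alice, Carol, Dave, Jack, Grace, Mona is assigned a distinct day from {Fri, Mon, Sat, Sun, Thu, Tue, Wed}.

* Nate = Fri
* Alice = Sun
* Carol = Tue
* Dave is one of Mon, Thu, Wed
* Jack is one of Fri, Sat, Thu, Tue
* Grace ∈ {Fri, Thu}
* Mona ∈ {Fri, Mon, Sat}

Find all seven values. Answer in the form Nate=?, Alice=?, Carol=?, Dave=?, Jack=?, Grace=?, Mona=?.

Nate=Fri, Alice=Sun, Carol=Tue, Dave=Wed, Jack=Sat, Grace=Thu, Mona=Mon

Nate's domain is down to {Fri}, so Nate = Fri. Eliminate Fri elsewhere: Jack, Grace, Mona.
Alice has just one choice, so Alice = Sun.
Carol must be Tue (only option left). Strike Tue from Jack.
Grace's domain is down to {Thu}, so Grace = Thu. So Dave, Jack can't be Thu.
Jack's domain is down to {Sat}, so Jack = Sat. Remove Sat from Mona.
Mona has just one choice, so Mona = Mon. Eliminate Mon elsewhere: Dave.
Dave must be Wed (only option left).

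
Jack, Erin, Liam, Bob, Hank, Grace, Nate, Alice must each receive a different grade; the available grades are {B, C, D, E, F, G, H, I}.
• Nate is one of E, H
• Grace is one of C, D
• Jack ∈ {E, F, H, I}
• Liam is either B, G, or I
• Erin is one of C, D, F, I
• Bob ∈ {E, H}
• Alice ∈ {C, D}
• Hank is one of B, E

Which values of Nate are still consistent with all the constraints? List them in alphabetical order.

E, H

The 8 variables together cover exactly {B, C, D, E, F, G, H, I} — 8 values for 8 variables — and G appears only in Liam's list, so Liam = G.
The 7 still-open variables draw from only 7 values {B, C, D, E, F, H, I}, so each is used; only Hank can be B, hence Hank = B.
The 2 variables Bob and Nate are confined to {E, H}, which locks those values in; drop them from Jack.
Grace and Alice share exactly the 2 values {C, D}; by pigeonhole those values go to them, so strike C, D from Erin.
No further eliminations apply; Nate can still be any of E, H.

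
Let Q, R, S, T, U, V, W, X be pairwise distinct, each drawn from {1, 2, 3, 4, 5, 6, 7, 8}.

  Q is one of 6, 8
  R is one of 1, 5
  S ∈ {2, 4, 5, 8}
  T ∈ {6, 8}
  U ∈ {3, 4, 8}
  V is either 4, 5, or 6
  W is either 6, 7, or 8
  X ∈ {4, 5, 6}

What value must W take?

7

The 8 variables draw from only 8 values {1, 2, 3, 4, 5, 6, 7, 8}, so each is used; only R can be 1, hence R = 1.
Among the 7 still-open variables, 2 fits only S (and all 7 values in {2, 3, 4, 5, 6, 7, 8} must be used), so S = 2.
The 6 still-open variables together cover exactly {3, 4, 5, 6, 7, 8} — 6 values for 6 variables — and 3 appears only in U's list, so U = 3.
The 5 still-open variables together cover exactly {4, 5, 6, 7, 8} — 5 values for 5 variables — and 7 appears only in W's list, so W = 7.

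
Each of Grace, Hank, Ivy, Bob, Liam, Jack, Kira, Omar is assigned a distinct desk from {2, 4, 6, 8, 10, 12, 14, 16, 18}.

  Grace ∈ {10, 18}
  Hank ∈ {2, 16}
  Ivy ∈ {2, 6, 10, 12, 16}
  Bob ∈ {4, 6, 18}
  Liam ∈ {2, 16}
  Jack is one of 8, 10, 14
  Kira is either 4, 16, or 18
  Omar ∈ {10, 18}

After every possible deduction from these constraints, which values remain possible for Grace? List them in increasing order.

10, 18

The 2 variables Grace and Omar are confined to {10, 18}, which locks those values in; drop them from Ivy, Bob, Jack, Kira.
Hank and Liam share exactly the 2 values {2, 16}; by pigeonhole those values go to them, so strike 2, 16 from Ivy, Kira.
That leaves Kira = 4. So Bob can't be 4.
Bob has just one choice, so Bob = 6. Strike 6 from Ivy.
Ivy must be 12 (only option left).
No further eliminations apply; Grace can still be any of 10, 18.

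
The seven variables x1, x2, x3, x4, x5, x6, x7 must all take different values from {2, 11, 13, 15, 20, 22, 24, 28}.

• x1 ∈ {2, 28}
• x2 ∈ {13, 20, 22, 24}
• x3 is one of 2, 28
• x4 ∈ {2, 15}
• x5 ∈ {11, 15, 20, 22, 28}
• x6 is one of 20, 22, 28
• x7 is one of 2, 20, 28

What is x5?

11

x1 and x3 between them cover only {2, 28} — a naked pair. Remove those values from x4, x5, x6, x7.
x4 must be 15 (only option left). Strike 15 from x5.
x7's domain is down to {20}, so x7 = 20. Strike 20 from x2, x5, x6.
That leaves x6 = 22. Strike 22 from x2, x5.
So x5 = 11.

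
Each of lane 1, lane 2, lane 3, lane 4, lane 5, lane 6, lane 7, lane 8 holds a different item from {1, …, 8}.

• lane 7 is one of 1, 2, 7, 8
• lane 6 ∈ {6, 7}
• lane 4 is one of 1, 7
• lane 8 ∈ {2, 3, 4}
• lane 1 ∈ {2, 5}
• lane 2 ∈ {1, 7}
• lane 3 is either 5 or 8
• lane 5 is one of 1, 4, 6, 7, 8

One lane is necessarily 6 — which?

lane 6

The 8 variables draw from only 8 values {1, 2, 3, 4, 5, 6, 7, 8}, so each is used; only lane 8 can be 3, hence lane 8 = 3.
The 7 still-open variables draw from only 7 values {1, 2, 4, 5, 6, 7, 8}, so each is used; only lane 5 can be 4, hence lane 5 = 4.
The 6 still-open variables together cover exactly {1, 2, 5, 6, 7, 8} — 6 values for 6 variables — and 6 appears only in lane 6's list, so lane 6 = 6.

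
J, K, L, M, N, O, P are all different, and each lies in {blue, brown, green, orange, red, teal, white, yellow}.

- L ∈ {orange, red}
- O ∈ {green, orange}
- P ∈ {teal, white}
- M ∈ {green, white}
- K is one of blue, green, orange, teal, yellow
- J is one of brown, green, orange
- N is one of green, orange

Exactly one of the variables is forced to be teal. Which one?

N and O share exactly the 2 values {green, orange}; by pigeonhole those values go to them, so strike green, orange from J, K, L, M.
J's domain is down to {brown}, so J = brown.
That leaves L = red.
M has just one choice, so M = white. So P can't be white.
So teal goes to P.

P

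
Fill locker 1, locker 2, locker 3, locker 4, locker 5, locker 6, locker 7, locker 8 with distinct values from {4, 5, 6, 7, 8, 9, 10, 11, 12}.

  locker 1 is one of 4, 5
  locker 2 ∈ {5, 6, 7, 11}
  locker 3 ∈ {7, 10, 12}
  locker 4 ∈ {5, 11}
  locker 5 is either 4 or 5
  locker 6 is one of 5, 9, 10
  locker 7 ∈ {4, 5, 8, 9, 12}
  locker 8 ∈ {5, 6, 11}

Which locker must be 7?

locker 2

locker 1 and locker 5 share exactly the 2 values {4, 5}; by pigeonhole those values go to them, so strike 4, 5 from locker 2, locker 4, locker 6, locker 7, locker 8.
That leaves locker 4 = 11. Eliminate 11 elsewhere: locker 2, locker 8.
locker 8 must be 6 (only option left). So locker 2 can't be 6.
So 7 goes to locker 2.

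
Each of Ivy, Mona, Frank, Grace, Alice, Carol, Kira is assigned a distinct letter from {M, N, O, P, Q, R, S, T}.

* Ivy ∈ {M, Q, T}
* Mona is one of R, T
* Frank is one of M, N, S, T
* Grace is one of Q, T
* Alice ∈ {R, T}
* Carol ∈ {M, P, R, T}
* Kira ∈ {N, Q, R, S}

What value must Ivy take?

The 7 variables draw from only 7 values {M, N, P, Q, R, S, T}, so each is used; only Carol can be P, hence Carol = P.
Mona and Alice share exactly the 2 values {R, T}; by pigeonhole those values go to them, so strike R, T from Ivy, Frank, Grace, Kira.
Grace's domain is down to {Q}, so Grace = Q. Remove Q from Ivy, Kira.
So Ivy = M.

M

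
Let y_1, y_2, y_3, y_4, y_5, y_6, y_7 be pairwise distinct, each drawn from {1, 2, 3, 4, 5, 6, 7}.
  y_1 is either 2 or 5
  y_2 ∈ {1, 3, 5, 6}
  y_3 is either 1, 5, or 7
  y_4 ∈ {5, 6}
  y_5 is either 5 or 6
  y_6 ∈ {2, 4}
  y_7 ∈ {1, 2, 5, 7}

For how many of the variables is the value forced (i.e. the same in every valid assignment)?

The 7 variables together cover exactly {1, 2, 3, 4, 5, 6, 7} — 7 values for 7 variables — and 3 appears only in y_2's list, so y_2 = 3.
The 6 still-open variables together cover exactly {1, 2, 4, 5, 6, 7} — 6 values for 6 variables — and 4 appears only in y_6's list, so y_6 = 4.
y_4 and y_5 between them cover only {5, 6} — a naked pair. Remove those values from y_1, y_3, y_7.
y_1 has just one choice, so y_1 = 2. Remove 2 from y_7.
Determined: y_1=2, y_2=3, y_6=4. The other variables each still have more than one consistent value. That makes 3.

3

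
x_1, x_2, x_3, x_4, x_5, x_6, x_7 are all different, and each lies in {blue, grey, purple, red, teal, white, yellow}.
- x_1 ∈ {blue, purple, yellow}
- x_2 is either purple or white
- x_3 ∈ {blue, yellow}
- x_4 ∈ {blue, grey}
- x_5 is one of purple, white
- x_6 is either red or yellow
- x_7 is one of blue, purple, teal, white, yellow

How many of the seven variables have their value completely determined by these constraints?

The 7 variables draw from only 7 values {blue, grey, purple, red, teal, white, yellow}, so each is used; only x_4 can be grey, hence x_4 = grey.
The 6 still-open variables together cover exactly {blue, purple, red, teal, white, yellow} — 6 values for 6 variables — and red appears only in x_6's list, so x_6 = red.
Among the 5 still-open variables, teal fits only x_7 (and all 5 values in {blue, purple, teal, white, yellow} must be used), so x_7 = teal.
x_2 and x_5 share exactly the 2 values {purple, white}; by pigeonhole those values go to them, so strike purple, white from x_1.
Determined: x_4=grey, x_6=red, x_7=teal. The other variables each still have more than one consistent value. That makes 3.

3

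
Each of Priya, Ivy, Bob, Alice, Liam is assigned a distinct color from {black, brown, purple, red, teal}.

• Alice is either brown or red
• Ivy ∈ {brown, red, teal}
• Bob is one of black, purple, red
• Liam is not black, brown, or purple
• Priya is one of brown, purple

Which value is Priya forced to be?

The 5 variables draw from only 5 values {black, brown, purple, red, teal}, so each is used; only Bob can be black, hence Bob = black.
Among the 4 still-open variables, purple fits only Priya (and all 4 values in {brown, purple, red, teal} must be used), so Priya = purple.

purple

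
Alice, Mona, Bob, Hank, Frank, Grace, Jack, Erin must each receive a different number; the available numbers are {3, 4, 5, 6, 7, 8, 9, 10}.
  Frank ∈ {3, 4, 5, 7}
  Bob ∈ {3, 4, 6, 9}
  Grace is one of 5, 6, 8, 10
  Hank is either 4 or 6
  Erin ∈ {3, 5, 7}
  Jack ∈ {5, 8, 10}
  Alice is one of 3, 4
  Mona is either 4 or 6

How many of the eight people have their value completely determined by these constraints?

The 8 variables draw from only 8 values {3, 4, 5, 6, 7, 8, 9, 10}, so each is used; only Bob can be 9, hence Bob = 9.
Mona and Hank share exactly the 2 values {4, 6}; by pigeonhole those values go to them, so strike 4, 6 from Alice, Frank, Grace.
Alice must be 3 (only option left). So Frank, Erin can't be 3.
Frank and Erin share exactly the 2 values {5, 7}; by pigeonhole those values go to them, so strike 5, 7 from Grace, Jack.
Determined: Alice=3, Bob=9. The other people each still have more than one consistent value. That makes 2.

2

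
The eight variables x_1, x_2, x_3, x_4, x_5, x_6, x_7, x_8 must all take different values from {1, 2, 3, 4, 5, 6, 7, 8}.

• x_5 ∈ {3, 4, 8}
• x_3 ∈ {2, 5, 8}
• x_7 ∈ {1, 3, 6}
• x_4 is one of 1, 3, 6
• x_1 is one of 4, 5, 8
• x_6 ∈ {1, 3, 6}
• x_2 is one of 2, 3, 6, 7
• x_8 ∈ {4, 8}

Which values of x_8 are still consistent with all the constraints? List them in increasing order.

Among the 8 variables, 7 fits only x_2 (and all 8 values in {1, 2, 3, 4, 5, 6, 7, 8} must be used), so x_2 = 7.
Among the 7 still-open variables, 2 fits only x_3 (and all 7 values in {1, 2, 3, 4, 5, 6, 8} must be used), so x_3 = 2.
Among the 6 still-open variables, 5 fits only x_1 (and all 6 values in {1, 3, 4, 5, 6, 8} must be used), so x_1 = 5.
x_4, x_6, x_7 share exactly the 3 values {1, 3, 6}; by pigeonhole those values go to them, so strike 1, 3, 6 from x_5.
No further eliminations apply; x_8 can still be any of 4, 8.

4, 8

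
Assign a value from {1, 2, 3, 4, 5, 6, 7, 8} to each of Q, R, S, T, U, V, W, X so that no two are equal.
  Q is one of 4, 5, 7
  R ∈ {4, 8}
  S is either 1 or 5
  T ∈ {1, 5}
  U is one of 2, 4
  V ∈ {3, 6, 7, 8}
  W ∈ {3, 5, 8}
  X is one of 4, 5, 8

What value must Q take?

The 8 variables draw from only 8 values {1, 2, 3, 4, 5, 6, 7, 8}, so each is used; only U can be 2, hence U = 2.
The 7 still-open variables draw from only 7 values {1, 3, 4, 5, 6, 7, 8}, so each is used; only V can be 6, hence V = 6.
Among the 6 still-open variables, 3 fits only W (and all 6 values in {1, 3, 4, 5, 7, 8} must be used), so W = 3.
The 5 still-open variables draw from only 5 values {1, 4, 5, 7, 8}, so each is used; only Q can be 7, hence Q = 7.

7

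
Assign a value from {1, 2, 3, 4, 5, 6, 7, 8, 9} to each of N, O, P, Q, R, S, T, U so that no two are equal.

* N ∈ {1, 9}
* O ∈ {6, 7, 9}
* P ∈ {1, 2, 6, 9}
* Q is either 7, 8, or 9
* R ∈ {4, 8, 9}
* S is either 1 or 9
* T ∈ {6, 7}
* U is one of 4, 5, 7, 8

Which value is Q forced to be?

The 8 variables draw from only 8 values {1, 2, 4, 5, 6, 7, 8, 9}, so each is used; only P can be 2, hence P = 2.
Among the 7 still-open variables, 5 fits only U (and all 7 values in {1, 4, 5, 6, 7, 8, 9} must be used), so U = 5.
The 6 still-open variables together cover exactly {1, 4, 6, 7, 8, 9} — 6 values for 6 variables — and 4 appears only in R's list, so R = 4.
Among the 5 still-open variables, 8 fits only Q (and all 5 values in {1, 6, 7, 8, 9} must be used), so Q = 8.

8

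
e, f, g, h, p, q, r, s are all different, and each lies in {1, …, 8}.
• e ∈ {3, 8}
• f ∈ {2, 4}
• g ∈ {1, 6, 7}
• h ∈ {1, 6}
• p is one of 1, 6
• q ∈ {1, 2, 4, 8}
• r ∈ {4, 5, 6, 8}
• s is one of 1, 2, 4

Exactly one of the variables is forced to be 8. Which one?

Among the 8 variables, 3 fits only e (and all 8 values in {1, 2, 3, 4, 5, 6, 7, 8} must be used), so e = 3.
The 7 still-open variables together cover exactly {1, 2, 4, 5, 6, 7, 8} — 7 values for 7 variables — and 5 appears only in r's list, so r = 5.
The 6 still-open variables draw from only 6 values {1, 2, 4, 6, 7, 8}, so each is used; only g can be 7, hence g = 7.
The 5 still-open variables together cover exactly {1, 2, 4, 6, 8} — 5 values for 5 variables — and 8 appears only in q's list, so q = 8.

q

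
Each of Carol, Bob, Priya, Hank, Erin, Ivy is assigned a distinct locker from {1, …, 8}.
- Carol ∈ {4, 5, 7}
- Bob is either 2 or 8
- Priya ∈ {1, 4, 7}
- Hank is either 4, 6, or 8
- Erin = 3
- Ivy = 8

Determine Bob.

2

Erin's domain is down to {3}, so Erin = 3.
Ivy has just one choice, so Ivy = 8. Remove 8 from Bob, Hank.
So Bob = 2.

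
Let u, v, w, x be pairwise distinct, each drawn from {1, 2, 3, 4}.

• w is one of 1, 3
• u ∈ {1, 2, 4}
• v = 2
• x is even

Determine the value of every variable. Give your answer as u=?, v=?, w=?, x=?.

u=1, v=2, w=3, x=4

v must be 2 (only option left). So u, x can't be 2.
That leaves x = 4. Eliminate 4 elsewhere: u.
u has just one choice, so u = 1. Strike 1 from w.
w must be 3 (only option left).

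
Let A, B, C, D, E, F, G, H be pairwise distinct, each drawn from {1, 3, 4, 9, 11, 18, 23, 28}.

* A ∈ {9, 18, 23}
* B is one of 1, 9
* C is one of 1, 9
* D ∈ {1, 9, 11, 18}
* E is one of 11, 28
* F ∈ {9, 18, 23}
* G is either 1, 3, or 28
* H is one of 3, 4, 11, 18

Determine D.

11

The 8 variables draw from only 8 values {1, 3, 4, 9, 11, 18, 23, 28}, so each is used; only H can be 4, hence H = 4.
The 7 still-open variables draw from only 7 values {1, 3, 9, 11, 18, 23, 28}, so each is used; only G can be 3, hence G = 3.
The 6 still-open variables draw from only 6 values {1, 9, 11, 18, 23, 28}, so each is used; only E can be 28, hence E = 28.
The 5 still-open variables together cover exactly {1, 9, 11, 18, 23} — 5 values for 5 variables — and 11 appears only in D's list, so D = 11.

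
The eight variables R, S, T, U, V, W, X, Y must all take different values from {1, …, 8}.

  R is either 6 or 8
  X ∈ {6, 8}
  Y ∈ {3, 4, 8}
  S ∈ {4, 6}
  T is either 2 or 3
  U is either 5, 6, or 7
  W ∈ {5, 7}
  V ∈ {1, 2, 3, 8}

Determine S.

4

The 8 variables together cover exactly {1, 2, 3, 4, 5, 6, 7, 8} — 8 values for 8 variables — and 1 appears only in V's list, so V = 1.
The 7 still-open variables draw from only 7 values {2, 3, 4, 5, 6, 7, 8}, so each is used; only T can be 2, hence T = 2.
The 6 still-open variables together cover exactly {3, 4, 5, 6, 7, 8} — 6 values for 6 variables — and 3 appears only in Y's list, so Y = 3.
The 5 still-open variables draw from only 5 values {4, 5, 6, 7, 8}, so each is used; only S can be 4, hence S = 4.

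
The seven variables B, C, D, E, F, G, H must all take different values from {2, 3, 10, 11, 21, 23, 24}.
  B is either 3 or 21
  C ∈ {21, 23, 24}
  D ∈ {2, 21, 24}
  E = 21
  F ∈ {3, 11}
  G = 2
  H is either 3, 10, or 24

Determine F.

11

E must be 21 (only option left). Strike 21 from B, C, D.
G must be 2 (only option left). Eliminate 2 elsewhere: D.
That leaves B = 3. Remove 3 from F, H.
So F = 11.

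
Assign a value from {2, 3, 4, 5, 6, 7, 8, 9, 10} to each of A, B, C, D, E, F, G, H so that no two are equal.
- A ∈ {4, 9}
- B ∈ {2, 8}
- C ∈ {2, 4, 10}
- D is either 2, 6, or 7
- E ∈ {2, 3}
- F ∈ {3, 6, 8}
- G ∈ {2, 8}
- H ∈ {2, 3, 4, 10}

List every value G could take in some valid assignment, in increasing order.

2, 8

The 8 variables together cover exactly {2, 3, 4, 6, 7, 8, 9, 10} — 8 values for 8 variables — and 7 appears only in D's list, so D = 7.
Among the 7 still-open variables, 6 fits only F (and all 7 values in {2, 3, 4, 6, 8, 9, 10} must be used), so F = 6.
The 6 still-open variables draw from only 6 values {2, 3, 4, 8, 9, 10}, so each is used; only A can be 9, hence A = 9.
B and G share exactly the 2 values {2, 8}; by pigeonhole those values go to them, so strike 2, 8 from C, E, H.
E has just one choice, so E = 3. Remove 3 from H.
No further eliminations apply; G can still be any of 2, 8.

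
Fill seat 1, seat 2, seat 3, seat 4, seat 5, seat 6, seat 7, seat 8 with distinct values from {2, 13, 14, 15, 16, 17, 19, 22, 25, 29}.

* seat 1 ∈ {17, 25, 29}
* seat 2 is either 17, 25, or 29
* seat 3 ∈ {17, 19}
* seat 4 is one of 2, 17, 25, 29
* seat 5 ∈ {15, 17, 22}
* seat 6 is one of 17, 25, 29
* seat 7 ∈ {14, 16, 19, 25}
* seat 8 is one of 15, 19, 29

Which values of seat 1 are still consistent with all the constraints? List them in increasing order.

17, 25, 29

seat 1, seat 2, seat 6 share exactly the 3 values {17, 25, 29}; by pigeonhole those values go to them, so strike 17, 25, 29 from seat 3, seat 4, seat 5, seat 7, seat 8.
seat 3 has just one choice, so seat 3 = 19. Strike 19 from seat 7, seat 8.
seat 4 must be 2 (only option left).
seat 8's domain is down to {15}, so seat 8 = 15. So seat 5 can't be 15.
seat 5's domain is down to {22}, so seat 5 = 22.
No further eliminations apply; seat 1 can still be any of 17, 25, 29.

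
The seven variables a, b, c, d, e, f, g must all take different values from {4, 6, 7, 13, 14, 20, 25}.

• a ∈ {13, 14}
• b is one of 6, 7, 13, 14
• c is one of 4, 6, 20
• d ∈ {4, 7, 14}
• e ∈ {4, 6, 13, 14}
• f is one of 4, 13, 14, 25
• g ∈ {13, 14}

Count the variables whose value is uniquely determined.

2

The 7 variables draw from only 7 values {4, 6, 7, 13, 14, 20, 25}, so each is used; only c can be 20, hence c = 20.
The 6 still-open variables draw from only 6 values {4, 6, 7, 13, 14, 25}, so each is used; only f can be 25, hence f = 25.
The 2 variables a and g are confined to {13, 14}, which locks those values in; drop them from b, d, e.
Determined: c=20, f=25. The other variables each still have more than one consistent value. That makes 2.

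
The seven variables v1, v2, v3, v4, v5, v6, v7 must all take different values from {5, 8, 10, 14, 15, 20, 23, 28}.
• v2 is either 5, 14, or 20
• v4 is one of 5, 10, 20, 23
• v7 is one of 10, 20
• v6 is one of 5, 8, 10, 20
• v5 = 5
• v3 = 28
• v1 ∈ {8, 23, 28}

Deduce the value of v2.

14

v3 has just one choice, so v3 = 28. Eliminate 28 elsewhere: v1.
v5 has just one choice, so v5 = 5. Eliminate 5 elsewhere: v2, v4, v6.
Among the 5 still-open variables, 14 fits only v2 (and all 5 values in {8, 10, 14, 20, 23} must be used), so v2 = 14.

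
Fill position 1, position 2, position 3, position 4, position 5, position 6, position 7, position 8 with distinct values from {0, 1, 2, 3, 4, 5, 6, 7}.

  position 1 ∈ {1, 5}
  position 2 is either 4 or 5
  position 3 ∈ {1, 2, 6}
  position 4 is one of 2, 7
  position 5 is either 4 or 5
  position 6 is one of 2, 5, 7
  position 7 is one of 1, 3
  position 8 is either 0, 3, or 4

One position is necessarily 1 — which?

The 8 variables together cover exactly {0, 1, 2, 3, 4, 5, 6, 7} — 8 values for 8 variables — and 0 appears only in position 8's list, so position 8 = 0.
Among the 7 still-open variables, 3 fits only position 7 (and all 7 values in {1, 2, 3, 4, 5, 6, 7} must be used), so position 7 = 3.
The 6 still-open variables draw from only 6 values {1, 2, 4, 5, 6, 7}, so each is used; only position 3 can be 6, hence position 3 = 6.
The 5 still-open variables together cover exactly {1, 2, 4, 5, 7} — 5 values for 5 variables — and 1 appears only in position 1's list, so position 1 = 1.

position 1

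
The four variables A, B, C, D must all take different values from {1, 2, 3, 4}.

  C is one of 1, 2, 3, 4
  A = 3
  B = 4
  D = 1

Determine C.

2

A has just one choice, so A = 3. Eliminate 3 elsewhere: C.
That leaves B = 4. Strike 4 from C.
D has just one choice, so D = 1. Remove 1 from C.
So C = 2.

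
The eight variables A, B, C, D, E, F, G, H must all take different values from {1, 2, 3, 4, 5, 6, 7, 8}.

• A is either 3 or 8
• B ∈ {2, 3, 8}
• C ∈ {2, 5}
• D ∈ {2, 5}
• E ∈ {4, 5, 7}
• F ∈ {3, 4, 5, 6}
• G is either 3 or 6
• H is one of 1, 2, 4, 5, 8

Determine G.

The 8 variables draw from only 8 values {1, 2, 3, 4, 5, 6, 7, 8}, so each is used; only H can be 1, hence H = 1.
The 7 still-open variables draw from only 7 values {2, 3, 4, 5, 6, 7, 8}, so each is used; only E can be 7, hence E = 7.
Among the 6 still-open variables, 4 fits only F (and all 6 values in {2, 3, 4, 5, 6, 8} must be used), so F = 4.
The 5 still-open variables draw from only 5 values {2, 3, 5, 6, 8}, so each is used; only G can be 6, hence G = 6.

6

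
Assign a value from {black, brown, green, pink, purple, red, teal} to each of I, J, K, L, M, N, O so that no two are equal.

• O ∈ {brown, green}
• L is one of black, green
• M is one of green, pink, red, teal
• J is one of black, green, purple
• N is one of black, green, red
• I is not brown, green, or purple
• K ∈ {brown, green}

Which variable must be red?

N

Among the 7 variables, purple fits only J (and all 7 values in {black, brown, green, pink, purple, red, teal} must be used), so J = purple.
The 2 variables K and O are confined to {brown, green}, which locks those values in; drop them from L, M, N.
L must be black (only option left). Eliminate black elsewhere: I, N.
So red goes to N.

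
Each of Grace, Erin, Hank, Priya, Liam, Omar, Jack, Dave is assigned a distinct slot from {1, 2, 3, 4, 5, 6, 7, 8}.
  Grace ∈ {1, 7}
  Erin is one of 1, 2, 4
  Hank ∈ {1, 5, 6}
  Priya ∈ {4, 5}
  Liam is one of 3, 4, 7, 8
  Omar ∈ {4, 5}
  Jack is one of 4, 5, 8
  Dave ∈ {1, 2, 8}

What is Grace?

7

The 8 variables draw from only 8 values {1, 2, 3, 4, 5, 6, 7, 8}, so each is used; only Liam can be 3, hence Liam = 3.
Among the 7 still-open variables, 6 fits only Hank (and all 7 values in {1, 2, 4, 5, 6, 7, 8} must be used), so Hank = 6.
Among the 6 still-open variables, 7 fits only Grace (and all 6 values in {1, 2, 4, 5, 7, 8} must be used), so Grace = 7.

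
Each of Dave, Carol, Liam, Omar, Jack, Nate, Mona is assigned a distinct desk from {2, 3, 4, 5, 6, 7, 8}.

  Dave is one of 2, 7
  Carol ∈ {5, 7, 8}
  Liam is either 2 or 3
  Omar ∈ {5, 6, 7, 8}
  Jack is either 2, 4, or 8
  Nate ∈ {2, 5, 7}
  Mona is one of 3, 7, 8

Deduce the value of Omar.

6

The 7 variables draw from only 7 values {2, 3, 4, 5, 6, 7, 8}, so each is used; only Jack can be 4, hence Jack = 4.
Among the 6 still-open variables, 6 fits only Omar (and all 6 values in {2, 3, 5, 6, 7, 8} must be used), so Omar = 6.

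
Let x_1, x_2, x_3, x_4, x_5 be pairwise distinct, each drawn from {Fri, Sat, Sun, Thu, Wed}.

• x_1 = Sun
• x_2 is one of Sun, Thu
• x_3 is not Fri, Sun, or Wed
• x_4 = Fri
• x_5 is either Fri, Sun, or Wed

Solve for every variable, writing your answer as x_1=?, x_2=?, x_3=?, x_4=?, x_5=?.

x_1=Sun, x_2=Thu, x_3=Sat, x_4=Fri, x_5=Wed

x_1 must be Sun (only option left). Eliminate Sun elsewhere: x_2, x_5.
x_2 has just one choice, so x_2 = Thu. Eliminate Thu elsewhere: x_3.
That leaves x_3 = Sat.
x_4 must be Fri (only option left). Strike Fri from x_5.
x_5 has just one choice, so x_5 = Wed.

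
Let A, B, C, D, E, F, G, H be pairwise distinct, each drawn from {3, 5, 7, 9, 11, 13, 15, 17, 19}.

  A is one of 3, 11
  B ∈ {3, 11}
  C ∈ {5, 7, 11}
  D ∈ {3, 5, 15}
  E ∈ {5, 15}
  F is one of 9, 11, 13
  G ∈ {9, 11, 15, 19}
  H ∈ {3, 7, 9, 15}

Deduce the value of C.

7

The 8 variables together cover exactly {3, 5, 7, 9, 11, 13, 15, 19} — 8 values for 8 variables — and 13 appears only in F's list, so F = 13.
Among the 7 still-open variables, 19 fits only G (and all 7 values in {3, 5, 7, 9, 11, 15, 19} must be used), so G = 19.
The 6 still-open variables together cover exactly {3, 5, 7, 9, 11, 15} — 6 values for 6 variables — and 9 appears only in H's list, so H = 9.
Among the 5 still-open variables, 7 fits only C (and all 5 values in {3, 5, 7, 11, 15} must be used), so C = 7.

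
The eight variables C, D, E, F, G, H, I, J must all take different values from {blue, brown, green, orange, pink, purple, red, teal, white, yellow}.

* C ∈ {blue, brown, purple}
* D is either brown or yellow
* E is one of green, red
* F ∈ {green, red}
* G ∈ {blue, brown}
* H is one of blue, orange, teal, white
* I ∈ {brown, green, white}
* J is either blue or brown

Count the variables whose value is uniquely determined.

3

E and F share exactly the 2 values {green, red}; by pigeonhole those values go to them, so strike green, red from I.
The 2 variables G and J are confined to {blue, brown}, which locks those values in; drop them from C, D, H, I.
C's domain is down to {purple}, so C = purple.
That leaves D = yellow.
That leaves I = white. So H can't be white.
Determined: C=purple, D=yellow, I=white. The other variables each still have more than one consistent value. That makes 3.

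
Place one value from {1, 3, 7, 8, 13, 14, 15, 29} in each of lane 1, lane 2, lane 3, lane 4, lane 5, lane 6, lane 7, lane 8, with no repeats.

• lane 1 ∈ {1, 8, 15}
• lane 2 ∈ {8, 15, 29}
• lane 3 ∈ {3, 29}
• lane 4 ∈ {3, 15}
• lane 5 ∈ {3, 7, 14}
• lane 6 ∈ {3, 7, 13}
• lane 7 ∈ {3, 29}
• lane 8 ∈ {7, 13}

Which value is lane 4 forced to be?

15

Among the 8 variables, 1 fits only lane 1 (and all 8 values in {1, 3, 7, 8, 13, 14, 15, 29} must be used), so lane 1 = 1.
The 7 still-open variables together cover exactly {3, 7, 8, 13, 14, 15, 29} — 7 values for 7 variables — and 8 appears only in lane 2's list, so lane 2 = 8.
Among the 6 still-open variables, 14 fits only lane 5 (and all 6 values in {3, 7, 13, 14, 15, 29} must be used), so lane 5 = 14.
The 5 still-open variables together cover exactly {3, 7, 13, 15, 29} — 5 values for 5 variables — and 15 appears only in lane 4's list, so lane 4 = 15.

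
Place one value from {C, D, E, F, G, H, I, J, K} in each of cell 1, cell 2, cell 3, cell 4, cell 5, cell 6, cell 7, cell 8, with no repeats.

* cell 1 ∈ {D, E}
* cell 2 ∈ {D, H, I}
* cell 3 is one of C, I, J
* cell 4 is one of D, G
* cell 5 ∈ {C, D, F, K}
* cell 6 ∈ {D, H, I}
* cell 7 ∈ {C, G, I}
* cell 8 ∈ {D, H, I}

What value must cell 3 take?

J

The 3 variables cell 2, cell 6, cell 8 are confined to {D, H, I}, which locks those values in; drop them from cell 1, cell 3, cell 4, cell 5, cell 7.
cell 1 has just one choice, so cell 1 = E.
cell 4's domain is down to {G}, so cell 4 = G. Remove G from cell 7.
cell 7's domain is down to {C}, so cell 7 = C. So cell 3, cell 5 can't be C.
So cell 3 = J.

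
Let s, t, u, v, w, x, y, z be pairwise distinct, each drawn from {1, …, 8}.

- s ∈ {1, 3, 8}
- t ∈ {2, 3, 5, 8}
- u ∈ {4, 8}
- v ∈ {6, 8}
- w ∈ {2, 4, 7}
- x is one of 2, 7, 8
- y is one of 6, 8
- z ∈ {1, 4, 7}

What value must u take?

The 8 variables draw from only 8 values {1, 2, 3, 4, 5, 6, 7, 8}, so each is used; only t can be 5, hence t = 5.
The 7 still-open variables draw from only 7 values {1, 2, 3, 4, 6, 7, 8}, so each is used; only s can be 3, hence s = 3.
Among the 6 still-open variables, 1 fits only z (and all 6 values in {1, 2, 4, 6, 7, 8} must be used), so z = 1.
The 2 variables v and y are confined to {6, 8}, which locks those values in; drop them from u, x.
So u = 4.

4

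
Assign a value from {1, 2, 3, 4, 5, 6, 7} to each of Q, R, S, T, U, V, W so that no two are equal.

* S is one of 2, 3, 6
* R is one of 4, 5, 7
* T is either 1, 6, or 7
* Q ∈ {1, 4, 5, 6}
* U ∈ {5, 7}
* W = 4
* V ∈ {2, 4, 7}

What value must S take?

W must be 4 (only option left). Strike 4 from Q, R, V.
The 6 still-open variables together cover exactly {1, 2, 3, 5, 6, 7} — 6 values for 6 variables — and 3 appears only in S's list, so S = 3.

3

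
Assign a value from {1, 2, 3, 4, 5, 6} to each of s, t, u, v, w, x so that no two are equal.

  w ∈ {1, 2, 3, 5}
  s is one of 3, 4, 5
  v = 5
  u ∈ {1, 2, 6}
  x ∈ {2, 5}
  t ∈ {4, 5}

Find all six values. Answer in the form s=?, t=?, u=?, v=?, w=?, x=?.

s=3, t=4, u=6, v=5, w=1, x=2

v must be 5 (only option left). Remove 5 from s, t, w, x.
x has just one choice, so x = 2. Strike 2 from u, w.
That leaves t = 4. Strike 4 from s.
s's domain is down to {3}, so s = 3. Eliminate 3 elsewhere: w.
w's domain is down to {1}, so w = 1. So u can't be 1.
That leaves u = 6.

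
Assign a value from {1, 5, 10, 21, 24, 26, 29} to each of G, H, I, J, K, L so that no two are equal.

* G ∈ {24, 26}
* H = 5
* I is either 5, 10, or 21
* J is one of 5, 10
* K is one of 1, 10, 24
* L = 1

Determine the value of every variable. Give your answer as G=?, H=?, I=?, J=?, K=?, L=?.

G=26, H=5, I=21, J=10, K=24, L=1

H's domain is down to {5}, so H = 5. Remove 5 from I, J.
J has just one choice, so J = 10. So I, K can't be 10.
L must be 1 (only option left). So K can't be 1.
I's domain is down to {21}, so I = 21.
K has just one choice, so K = 24. Remove 24 from G.
G's domain is down to {26}, so G = 26.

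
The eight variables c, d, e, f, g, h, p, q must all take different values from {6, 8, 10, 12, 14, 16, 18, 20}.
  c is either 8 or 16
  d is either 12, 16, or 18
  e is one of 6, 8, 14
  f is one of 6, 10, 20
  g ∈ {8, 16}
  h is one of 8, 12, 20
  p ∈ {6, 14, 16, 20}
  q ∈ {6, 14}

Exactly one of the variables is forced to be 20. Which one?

Among the 8 variables, 10 fits only f (and all 8 values in {6, 8, 10, 12, 14, 16, 18, 20} must be used), so f = 10.
The 7 still-open variables together cover exactly {6, 8, 12, 14, 16, 18, 20} — 7 values for 7 variables — and 18 appears only in d's list, so d = 18.
The 6 still-open variables together cover exactly {6, 8, 12, 14, 16, 20} — 6 values for 6 variables — and 12 appears only in h's list, so h = 12.
The 5 still-open variables draw from only 5 values {6, 8, 14, 16, 20}, so each is used; only p can be 20, hence p = 20.

p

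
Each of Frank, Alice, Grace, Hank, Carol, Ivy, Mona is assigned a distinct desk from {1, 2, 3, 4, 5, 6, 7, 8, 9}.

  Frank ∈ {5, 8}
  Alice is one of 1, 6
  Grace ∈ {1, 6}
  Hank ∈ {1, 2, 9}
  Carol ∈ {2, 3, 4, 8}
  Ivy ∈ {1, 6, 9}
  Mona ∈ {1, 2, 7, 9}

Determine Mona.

Alice and Grace between them cover only {1, 6} — a naked pair. Remove those values from Hank, Ivy, Mona.
That leaves Ivy = 9. Strike 9 from Hank, Mona.
That leaves Hank = 2. Eliminate 2 elsewhere: Carol, Mona.
So Mona = 7.

7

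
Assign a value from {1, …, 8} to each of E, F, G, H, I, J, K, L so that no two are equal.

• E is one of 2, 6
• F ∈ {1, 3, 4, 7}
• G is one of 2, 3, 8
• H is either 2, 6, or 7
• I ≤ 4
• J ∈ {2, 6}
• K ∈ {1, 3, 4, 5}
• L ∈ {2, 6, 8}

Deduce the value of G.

3

The 8 variables together cover exactly {1, 2, 3, 4, 5, 6, 7, 8} — 8 values for 8 variables — and 5 appears only in K's list, so K = 5.
E and J between them cover only {2, 6} — a naked pair. Remove those values from G, H, I, L.
That leaves H = 7. So F can't be 7.
L has just one choice, so L = 8. Eliminate 8 elsewhere: G.
So G = 3.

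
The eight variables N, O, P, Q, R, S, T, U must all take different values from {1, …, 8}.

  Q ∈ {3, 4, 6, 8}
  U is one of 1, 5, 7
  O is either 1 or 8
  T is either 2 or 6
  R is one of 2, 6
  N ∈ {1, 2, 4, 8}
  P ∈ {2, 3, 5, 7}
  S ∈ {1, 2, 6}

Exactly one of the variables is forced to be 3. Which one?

Q

R and T share exactly the 2 values {2, 6}; by pigeonhole those values go to them, so strike 2, 6 from N, P, Q, S.
S must be 1 (only option left). Remove 1 from N, O, U.
O's domain is down to {8}, so O = 8. Eliminate 8 elsewhere: N, Q.
That leaves N = 4. Eliminate 4 elsewhere: Q.
So 3 goes to Q.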